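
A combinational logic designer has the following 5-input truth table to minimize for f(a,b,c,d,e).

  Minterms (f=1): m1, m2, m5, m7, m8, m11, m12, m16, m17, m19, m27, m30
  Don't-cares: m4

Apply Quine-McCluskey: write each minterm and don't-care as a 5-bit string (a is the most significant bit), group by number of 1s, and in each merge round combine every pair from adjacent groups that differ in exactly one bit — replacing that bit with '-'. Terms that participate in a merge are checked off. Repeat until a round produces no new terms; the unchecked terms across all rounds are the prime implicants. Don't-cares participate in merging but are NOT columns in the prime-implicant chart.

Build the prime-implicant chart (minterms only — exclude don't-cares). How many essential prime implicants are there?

size-2^0 implicants → 00001(✓)  00010  00100(✓)  00101(✓)  00111(✓)  01000(✓)  01011(✓)  01100(✓)  10000(✓)  10001(✓)  10011(✓)  11011(✓)  11110
size-2^1 implicants → -0001  -1011  0-100  00-01  001-1  0010-  01-00  1-011  100-1  1000-
Unchecked terms (primes): -0001, -1011, 0-100, 00-01, 00010, 001-1, 0010-, 01-00, 1-011, 100-1, 1000-, 11110
Minterm coverage:
  m1 ⊆ -0001,00-01
  m2 ⊆ 00010 [E]
  m5 ⊆ 00-01,001-1,0010-
  m7 ⊆ 001-1 [E]
  m8 ⊆ 01-00 [E]
  m11 ⊆ -1011 [E]
  m12 ⊆ 0-100,01-00
  m16 ⊆ 1000- [E]
  m17 ⊆ -0001,100-1,1000-
  m19 ⊆ 1-011,100-1
  m27 ⊆ -1011,1-011
  m30 ⊆ 11110 [E]
E = {-1011, 00010, 001-1, 01-00, 1000-, 11110}

6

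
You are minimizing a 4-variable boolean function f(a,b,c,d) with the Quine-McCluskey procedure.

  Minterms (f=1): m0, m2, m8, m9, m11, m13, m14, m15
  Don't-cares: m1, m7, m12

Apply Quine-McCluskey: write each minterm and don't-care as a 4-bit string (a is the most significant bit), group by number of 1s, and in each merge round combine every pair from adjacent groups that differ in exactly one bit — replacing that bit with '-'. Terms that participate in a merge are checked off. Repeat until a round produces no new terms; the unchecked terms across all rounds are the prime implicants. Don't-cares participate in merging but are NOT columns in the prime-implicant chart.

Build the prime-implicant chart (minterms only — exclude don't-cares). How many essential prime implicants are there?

[col 0] 0000*, 0001*, 0010*, 0111*, 1000*, 1001*, 1011*, 1100*, 1101*, 1110*, 1111*
[col 1] -000*, -001*, -111, 00-0, 000-*, 1-00*, 1-01*, 1-11*, 10-1*, 100-*, 11-0*, 11-1*, 110-*, 111-*
[col 2] -00-, 1--1, 1-0-, 11--
Prime implicants: -00-, -111, 00-0, 1--1, 1-0-, 11--
PI chart (minterm → PIs covering it):
  0 | -00-,00-0
  2 | 00-0  (sole → essential)
  8 | -00-,1-0-
  9 | -00-,1--1,1-0-
  11 | 1--1  (sole → essential)
  13 | 1--1,1-0-,11--
  14 | 11--  (sole → essential)
  15 | -111,1--1,11--
Essential prime implicants: 00-0, 1--1, 11--

3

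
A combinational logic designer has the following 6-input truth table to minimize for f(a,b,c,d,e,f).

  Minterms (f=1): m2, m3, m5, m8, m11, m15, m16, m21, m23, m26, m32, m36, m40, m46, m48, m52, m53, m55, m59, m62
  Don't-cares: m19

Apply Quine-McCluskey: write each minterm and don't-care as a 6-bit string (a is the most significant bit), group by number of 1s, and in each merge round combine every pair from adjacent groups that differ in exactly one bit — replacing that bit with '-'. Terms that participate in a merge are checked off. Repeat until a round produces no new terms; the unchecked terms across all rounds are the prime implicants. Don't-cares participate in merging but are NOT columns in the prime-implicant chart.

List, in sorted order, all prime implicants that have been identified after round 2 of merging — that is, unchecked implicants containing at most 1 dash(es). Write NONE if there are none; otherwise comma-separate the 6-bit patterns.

Round 0: 000010✓ 000011✓ 000101✓ 001000✓ 001011✓ 001111✓ 010000✓ 010011✓ 010101✓ 010111✓ 011010 100000✓ 100100✓ 101000✓ 101110✓ 110000✓ 110100✓ 110101✓ 110111✓ 111011 111110✓
Round 1: -01000 -10000 -10101✓ -10111✓ 0-0011 0-0101 00-011 00001- 001-11 010-11 0101-1✓ 1-0000✓ 1-0100✓ 1-1110 10-000 100-00✓ 110-00✓ 1101-1✓ 11010-
Round 2: -101-1 1-0-00
PIs = {-01000, -10000, -101-1, 0-0011, 0-0101, 00-011, 00001-, 001-11, 010-11, 011010, 1-0-00, 1-1110, 10-000, 11010-, 111011}

-01000, -10000, 0-0011, 0-0101, 00-011, 00001-, 001-11, 010-11, 011010, 1-1110, 10-000, 11010-, 111011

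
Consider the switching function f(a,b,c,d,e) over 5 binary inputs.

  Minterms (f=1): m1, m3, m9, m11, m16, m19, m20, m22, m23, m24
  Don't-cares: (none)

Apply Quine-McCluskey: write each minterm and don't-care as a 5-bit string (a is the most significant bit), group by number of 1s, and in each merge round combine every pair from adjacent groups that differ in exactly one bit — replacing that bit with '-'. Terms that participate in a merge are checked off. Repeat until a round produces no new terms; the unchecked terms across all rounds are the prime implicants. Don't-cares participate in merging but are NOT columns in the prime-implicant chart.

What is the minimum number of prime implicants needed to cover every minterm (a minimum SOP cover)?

4

size-2^0 implicants → 00001(✓)  00011(✓)  01001(✓)  01011(✓)  10000(✓)  10011(✓)  10100(✓)  10110(✓)  10111(✓)  11000(✓)
size-2^1 implicants → -0011  0-001(✓)  0-011(✓)  000-1(✓)  010-1(✓)  1-000  10-00  10-11  101-0  1011-
size-2^2 implicants → 0-0-1
Unchecked terms (primes): -0011, 0-0-1, 1-000, 10-00, 10-11, 101-0, 1011-
Minterm coverage:
  m1 ⊆ 0-0-1 [E]
  m3 ⊆ -0011,0-0-1
  m9 ⊆ 0-0-1 [E]
  m11 ⊆ 0-0-1 [E]
  m16 ⊆ 1-000,10-00
  m19 ⊆ -0011,10-11
  m20 ⊆ 10-00,101-0
  m22 ⊆ 101-0,1011-
  m23 ⊆ 10-11,1011-
  m24 ⊆ 1-000 [E]
E = {0-0-1, 1-000}
Petrick residual → 10-11, 101-0
Cover = a'c'e + ac'd'e' + ab'de + ab'ce'  |cover|=4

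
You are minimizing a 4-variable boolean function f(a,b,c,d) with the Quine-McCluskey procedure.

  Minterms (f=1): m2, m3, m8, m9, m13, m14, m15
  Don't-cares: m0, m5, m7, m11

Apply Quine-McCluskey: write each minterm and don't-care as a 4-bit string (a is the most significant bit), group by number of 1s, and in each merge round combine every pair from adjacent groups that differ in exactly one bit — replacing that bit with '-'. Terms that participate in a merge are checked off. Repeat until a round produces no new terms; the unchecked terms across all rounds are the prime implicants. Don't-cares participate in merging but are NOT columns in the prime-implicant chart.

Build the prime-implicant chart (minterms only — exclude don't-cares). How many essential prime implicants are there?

size-2^0 implicants → 0000(✓)  0010(✓)  0011(✓)  0101(✓)  0111(✓)  1000(✓)  1001(✓)  1011(✓)  1101(✓)  1110(✓)  1111(✓)
size-2^1 implicants → -000  -011(✓)  -101(✓)  -111(✓)  0-11(✓)  00-0  001-  01-1(✓)  1-01(✓)  1-11(✓)  10-1(✓)  100-  11-1(✓)  111-
size-2^2 implicants → --11  -1-1  1--1
Unchecked terms (primes): --11, -000, -1-1, 00-0, 001-, 1--1, 100-, 111-
Minterm coverage:
  m2 ⊆ 00-0,001-
  m3 ⊆ --11,001-
  m8 ⊆ -000,100-
  m9 ⊆ 1--1,100-
  m13 ⊆ -1-1,1--1
  m14 ⊆ 111- [E]
  m15 ⊆ --11,-1-1,1--1,111-
E = {111-}

1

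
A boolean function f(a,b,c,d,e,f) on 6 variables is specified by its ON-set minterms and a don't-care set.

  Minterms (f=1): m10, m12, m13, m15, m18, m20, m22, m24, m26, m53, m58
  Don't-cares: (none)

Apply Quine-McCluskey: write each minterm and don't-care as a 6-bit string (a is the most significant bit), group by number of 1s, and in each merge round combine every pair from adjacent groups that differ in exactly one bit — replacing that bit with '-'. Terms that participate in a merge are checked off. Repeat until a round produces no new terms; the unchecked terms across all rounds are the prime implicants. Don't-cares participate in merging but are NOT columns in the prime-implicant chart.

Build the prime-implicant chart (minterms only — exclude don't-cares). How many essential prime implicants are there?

size-2^0 implicants → 001010(✓)  001100(✓)  001101(✓)  001111(✓)  010010(✓)  010100(✓)  010110(✓)  011000(✓)  011010(✓)  110101  111010(✓)
size-2^1 implicants → -11010  0-1010  0011-1  00110-  01-010  010-10  0101-0  0110-0
Unchecked terms (primes): -11010, 0-1010, 0011-1, 00110-, 01-010, 010-10, 0101-0, 0110-0, 110101
Minterm coverage:
  m10 ⊆ 0-1010 [E]
  m12 ⊆ 00110- [E]
  m13 ⊆ 0011-1,00110-
  m15 ⊆ 0011-1 [E]
  m18 ⊆ 01-010,010-10
  m20 ⊆ 0101-0 [E]
  m22 ⊆ 010-10,0101-0
  m24 ⊆ 0110-0 [E]
  m26 ⊆ -11010,0-1010,01-010,0110-0
  m53 ⊆ 110101 [E]
  m58 ⊆ -11010 [E]
E = {-11010, 0-1010, 0011-1, 00110-, 0101-0, 0110-0, 110101}

7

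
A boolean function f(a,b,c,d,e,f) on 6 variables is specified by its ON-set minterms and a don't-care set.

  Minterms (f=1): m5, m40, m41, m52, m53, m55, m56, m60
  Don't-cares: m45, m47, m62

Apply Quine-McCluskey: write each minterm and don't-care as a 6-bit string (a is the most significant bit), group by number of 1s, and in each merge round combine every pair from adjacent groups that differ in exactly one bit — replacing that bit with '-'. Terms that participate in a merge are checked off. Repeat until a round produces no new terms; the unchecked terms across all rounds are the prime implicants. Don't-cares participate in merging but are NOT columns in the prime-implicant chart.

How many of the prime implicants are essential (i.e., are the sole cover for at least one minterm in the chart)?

Round 0: 000101 101000✓ 101001✓ 101101✓ 101111✓ 110100✓ 110101✓ 110111✓ 111000✓ 111100✓ 111110✓
Round 1: 1-1000 101-01 10100- 1011-1 11-100 1101-1 11010- 111-00 1111-0
PIs = {000101, 1-1000, 101-01, 10100-, 1011-1, 11-100, 1101-1, 11010-, 111-00, 1111-0}
Coverage chart:
  m5: 000101 ←essential
  m40: 1-1000,10100-
  m41: 101-01,10100-
  m52: 11-100,11010-
  m53: 1101-1,11010-
  m55: 1101-1 ←essential
  m56: 1-1000,111-00
  m60: 11-100,111-00,1111-0
Essential: 000101, 1101-1

2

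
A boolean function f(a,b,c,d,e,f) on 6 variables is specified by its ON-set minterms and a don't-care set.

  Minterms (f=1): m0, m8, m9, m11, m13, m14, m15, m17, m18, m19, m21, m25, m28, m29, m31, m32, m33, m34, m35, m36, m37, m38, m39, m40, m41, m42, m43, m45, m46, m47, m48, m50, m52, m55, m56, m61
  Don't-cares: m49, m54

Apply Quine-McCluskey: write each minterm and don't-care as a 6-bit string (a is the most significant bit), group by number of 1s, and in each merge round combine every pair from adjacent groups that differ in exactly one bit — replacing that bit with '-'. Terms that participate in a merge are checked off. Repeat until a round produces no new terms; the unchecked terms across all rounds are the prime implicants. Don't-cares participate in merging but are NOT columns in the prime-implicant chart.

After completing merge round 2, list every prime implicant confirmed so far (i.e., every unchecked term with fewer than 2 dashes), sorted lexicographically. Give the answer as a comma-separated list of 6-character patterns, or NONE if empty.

Round 0: 000000✓ 001000✓ 001001✓ 001011✓ 001101✓ 001110✓ 001111✓ 010001✓ 010010✓ 010011✓ 010101✓ 011001✓ 011100✓ 011101✓ 011111✓ 100000✓ 100001✓ 100010✓ 100011✓ 100100✓ 100101✓ 100110✓ 100111✓ 101000✓ 101001✓ 101010✓ 101011✓ 101101✓ 101110✓ 101111✓ 110000✓ 110001✓ 110010✓ 110100✓ 110110✓ 110111✓ 111000✓ 111101✓
Round 1: -00000✓ -01000✓ -01001✓ -01011✓ -01101✓ -01110✓ -01111✓ -10001 -10010 -11101✓ 0-1001✓ 0-1101✓ 0-1111✓ 00-000✓ 001-01✓ 001-11✓ 0010-1✓ 00100-✓ 0011-1✓ 00111-✓ 01-001✓ 01-101✓ 010-01✓ 0100-1 01001- 011-01✓ 0111-1✓ 01110- 1-0000✓ 1-0001✓ 1-0010✓ 1-0100✓ 1-0110✓ 1-0111✓ 1-1000✓ 1-1101✓ 10-000✓ 10-001✓ 10-010✓ 10-011✓ 10-101✓ 10-110✓ 10-111✓ 100-00✓ 100-01✓ 100-10✓ 100-11✓ 1000-0✓ 1000-1✓ 10000-✓ 10001-✓ 1001-0✓ 1001-1✓ 10010-✓ 10011-✓ 101-01✓ 101-10✓ 101-11✓ 1010-0✓ 1010-1✓ 10100-✓ 10101-✓ 1011-1✓ 10111-✓ 11-000✓ 110-00✓ 110-10✓ 1100-0✓ 11000-✓ 1101-0✓ 11011-✓
Round 2: --1101 -0-000 -01-01✓ -01-11✓ -010-1✓ -0100- -011-1✓ -0111- 0-1-01 0-11-1 001--1✓ 01--01 1--000 1-0-00✓ 1-0-10✓ 1-00-0✓ 1-000- 1-01-0✓ 1-011- 10--01✓ 10--10✓ 10--11✓ 10-0-0✓ 10-0-1✓ 10-00-✓ 10-01-✓ 10-1-1✓ 10-11-✓ 100--0✓ 100--1✓ 100-0-✓ 100-1-✓ 1000--✓ 1001--✓ 101--1✓ 101-1-✓ 1010--✓ 110--0✓
Round 3: -01--1 1-0--0 10---1 10--1- 10-0-- 100---
PIs = {--1101, -0-000, -01--1, -0100-, -0111-, -10001, -10010, 0-1-01, 0-11-1, 01--01, 0100-1, 01001-, 01110-, 1--000, 1-0--0, 1-000-, 1-011-, 10---1, 10--1-, 10-0--, 100---}

-10001, -10010, 0100-1, 01001-, 01110-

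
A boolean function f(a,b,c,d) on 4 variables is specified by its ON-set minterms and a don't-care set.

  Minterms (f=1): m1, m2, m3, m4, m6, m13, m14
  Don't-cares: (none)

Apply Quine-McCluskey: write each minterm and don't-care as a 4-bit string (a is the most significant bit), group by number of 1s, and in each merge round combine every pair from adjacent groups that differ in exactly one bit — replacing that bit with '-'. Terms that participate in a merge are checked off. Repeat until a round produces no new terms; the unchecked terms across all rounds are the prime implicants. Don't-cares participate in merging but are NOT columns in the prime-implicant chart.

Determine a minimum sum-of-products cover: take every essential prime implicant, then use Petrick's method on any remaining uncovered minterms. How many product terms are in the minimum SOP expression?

size-2^0 implicants → 0001(✓)  0010(✓)  0011(✓)  0100(✓)  0110(✓)  1101  1110(✓)
size-2^1 implicants → -110  0-10  00-1  001-  01-0
Unchecked terms (primes): -110, 0-10, 00-1, 001-, 01-0, 1101
Minterm coverage:
  m1 ⊆ 00-1 [E]
  m2 ⊆ 0-10,001-
  m3 ⊆ 00-1,001-
  m4 ⊆ 01-0 [E]
  m6 ⊆ -110,0-10,01-0
  m13 ⊆ 1101 [E]
  m14 ⊆ -110 [E]
E = {-110, 00-1, 01-0, 1101}
Petrick residual → 0-10
Cover = bcd' + a'cd' + a'b'd + a'bd' + abc'd  |cover|=5

5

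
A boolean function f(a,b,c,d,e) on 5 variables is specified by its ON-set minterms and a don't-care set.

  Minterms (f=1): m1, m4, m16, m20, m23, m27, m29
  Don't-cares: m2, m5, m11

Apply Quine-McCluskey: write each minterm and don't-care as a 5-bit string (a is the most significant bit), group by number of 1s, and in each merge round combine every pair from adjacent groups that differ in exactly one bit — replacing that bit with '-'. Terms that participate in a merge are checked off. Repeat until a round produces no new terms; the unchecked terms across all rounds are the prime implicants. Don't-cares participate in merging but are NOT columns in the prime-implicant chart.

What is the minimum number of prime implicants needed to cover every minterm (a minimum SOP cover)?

[col 0] 00001*, 00010, 00100*, 00101*, 01011*, 10000*, 10100*, 10111, 11011*, 11101
[col 1] -0100, -1011, 00-01, 0010-, 10-00
Prime implicants: -0100, -1011, 00-01, 00010, 0010-, 10-00, 10111, 11101
PI chart (minterm → PIs covering it):
  1 | 00-01  (sole → essential)
  4 | -0100,0010-
  16 | 10-00  (sole → essential)
  20 | -0100,10-00
  23 | 10111  (sole → essential)
  27 | -1011  (sole → essential)
  29 | 11101  (sole → essential)
Essential prime implicants: -1011, 00-01, 10-00, 10111, 11101
Petrick residual → -0100
Minimum SOP uses 6 PIs: b'cd'e' + bc'de + a'b'd'e + ab'd'e' + ab'cde + abcd'e

6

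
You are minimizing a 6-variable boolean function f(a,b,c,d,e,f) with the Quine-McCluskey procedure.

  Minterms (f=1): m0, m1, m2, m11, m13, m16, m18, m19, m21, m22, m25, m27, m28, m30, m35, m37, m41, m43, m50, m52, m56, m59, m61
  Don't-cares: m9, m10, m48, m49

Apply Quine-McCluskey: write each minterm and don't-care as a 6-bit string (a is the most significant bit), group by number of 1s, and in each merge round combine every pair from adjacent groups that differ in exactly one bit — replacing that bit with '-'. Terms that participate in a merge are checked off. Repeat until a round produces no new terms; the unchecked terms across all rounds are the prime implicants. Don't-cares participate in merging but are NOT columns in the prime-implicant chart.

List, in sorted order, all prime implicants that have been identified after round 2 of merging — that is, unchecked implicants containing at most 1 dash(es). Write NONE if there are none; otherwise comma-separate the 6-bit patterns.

[col 0] 000000*, 000001*, 000010*, 001001*, 001010*, 001011*, 001101*, 010000*, 010010*, 010011*, 010101, 010110*, 011001*, 011011*, 011100*, 011110*, 100011*, 100101, 101001*, 101011*, 110000*, 110001*, 110010*, 110100*, 111000*, 111011*, 111101
[col 1] -01001*, -01011*, -10000*, -10010*, -11011*, 0-0000*, 0-0010*, 0-1001*, 0-1011*, 00-001, 00-010, 0000-0*, 00000-, 001-01, 0010-1*, 00101-, 01-011, 01-110, 010-10, 0100-0*, 01001-, 0110-1*, 0111-0, 1-1011*, 10-011, 1010-1*, 11-000, 110-00, 1100-0*, 11000-
[col 2] --1011, -010-1, -100-0, 0-00-0, 0-10-1
Prime implicants: --1011, -010-1, -100-0, 0-00-0, 0-10-1, 00-001, 00-010, 00000-, 001-01, 00101-, 01-011, 01-110, 010-10, 01001-, 010101, 0111-0, 10-011, 100101, 11-000, 110-00, 11000-, 111101

00-001, 00-010, 00000-, 001-01, 00101-, 01-011, 01-110, 010-10, 01001-, 010101, 0111-0, 10-011, 100101, 11-000, 110-00, 11000-, 111101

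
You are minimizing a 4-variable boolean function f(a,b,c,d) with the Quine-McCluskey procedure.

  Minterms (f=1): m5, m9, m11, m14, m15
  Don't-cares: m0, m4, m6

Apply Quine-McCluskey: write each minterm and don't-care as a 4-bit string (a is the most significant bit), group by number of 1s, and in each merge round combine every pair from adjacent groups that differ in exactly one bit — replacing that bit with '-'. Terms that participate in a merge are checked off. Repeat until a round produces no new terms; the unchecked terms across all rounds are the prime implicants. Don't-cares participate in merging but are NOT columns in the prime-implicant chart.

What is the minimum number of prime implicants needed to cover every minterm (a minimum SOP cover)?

size-2^0 implicants → 0000(✓)  0100(✓)  0101(✓)  0110(✓)  1001(✓)  1011(✓)  1110(✓)  1111(✓)
size-2^1 implicants → -110  0-00  01-0  010-  1-11  10-1  111-
Unchecked terms (primes): -110, 0-00, 01-0, 010-, 1-11, 10-1, 111-
Minterm coverage:
  m5 ⊆ 010- [E]
  m9 ⊆ 10-1 [E]
  m11 ⊆ 1-11,10-1
  m14 ⊆ -110,111-
  m15 ⊆ 1-11,111-
E = {010-, 10-1}
Petrick residual → 111-
Cover = a'bc' + ab'd + abc  |cover|=3

3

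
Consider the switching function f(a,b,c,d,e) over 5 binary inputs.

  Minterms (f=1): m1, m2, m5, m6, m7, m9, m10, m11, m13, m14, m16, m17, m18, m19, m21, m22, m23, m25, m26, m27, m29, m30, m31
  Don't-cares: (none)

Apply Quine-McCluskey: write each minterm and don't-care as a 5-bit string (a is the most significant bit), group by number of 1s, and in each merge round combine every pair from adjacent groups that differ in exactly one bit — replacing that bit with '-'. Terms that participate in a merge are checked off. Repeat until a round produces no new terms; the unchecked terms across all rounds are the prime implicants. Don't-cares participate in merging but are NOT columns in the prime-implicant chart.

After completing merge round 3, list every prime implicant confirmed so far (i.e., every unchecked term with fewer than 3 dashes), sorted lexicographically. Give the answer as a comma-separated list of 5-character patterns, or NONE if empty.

-01-1, -011-, -10-1, -101-, 100--

Round 0: 00001✓ 00010✓ 00101✓ 00110✓ 00111✓ 01001✓ 01010✓ 01011✓ 01101✓ 01110✓ 10000✓ 10001✓ 10010✓ 10011✓ 10101✓ 10110✓ 10111✓ 11001✓ 11010✓ 11011✓ 11101✓ 11110✓ 11111✓
Round 1: -0001✓ -0010✓ -0101✓ -0110✓ -0111✓ -1001✓ -1010✓ -1011✓ -1101✓ -1110✓ 0-001✓ 0-010✓ 0-101✓ 0-110✓ 00-01✓ 00-10✓ 001-1✓ 0011-✓ 01-01✓ 01-10✓ 010-1✓ 0101-✓ 1-001✓ 1-010✓ 1-011✓ 1-101✓ 1-110✓ 1-111✓ 10-01✓ 10-10✓ 10-11✓ 100-0✓ 100-1✓ 1000-✓ 1001-✓ 101-1✓ 1011-✓ 11-01✓ 11-10✓ 11-11✓ 110-1✓ 1101-✓ 111-1✓ 1111-✓
Round 2: --001✓ --010✓ --101✓ --110✓ -0-01✓ -0-10✓ -01-1 -011- -1-01✓ -1-10✓ -10-1 -101- 0--01✓ 0--10✓ 1--01✓ 1--10✓ 1--11✓ 1-0-1✓ 1-01-✓ 1-1-1✓ 1-11-✓ 10--1✓ 10-1-✓ 100-- 11--1✓ 11-1-✓
Round 3: ---01 ---10 1---1 1--1-
PIs = {---01, ---10, -01-1, -011-, -10-1, -101-, 1---1, 1--1-, 100--}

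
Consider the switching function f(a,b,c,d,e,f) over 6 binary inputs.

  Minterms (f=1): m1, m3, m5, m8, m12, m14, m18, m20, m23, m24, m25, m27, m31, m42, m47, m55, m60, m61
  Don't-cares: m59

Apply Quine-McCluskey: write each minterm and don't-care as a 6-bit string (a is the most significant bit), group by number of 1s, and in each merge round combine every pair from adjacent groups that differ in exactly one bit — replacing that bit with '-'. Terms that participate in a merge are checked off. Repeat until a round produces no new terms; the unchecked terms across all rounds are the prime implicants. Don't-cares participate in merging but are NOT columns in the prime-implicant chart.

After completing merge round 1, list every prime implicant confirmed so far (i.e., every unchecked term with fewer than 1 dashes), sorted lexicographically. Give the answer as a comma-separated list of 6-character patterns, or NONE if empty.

[col 0] 000001*, 000011*, 000101*, 001000*, 001100*, 001110*, 010010, 010100, 010111*, 011000*, 011001*, 011011*, 011111*, 101010, 101111, 110111*, 111011*, 111100*, 111101*
[col 1] -10111, -11011, 0-1000, 000-01, 0000-1, 001-00, 0011-0, 01-111, 011-11, 0110-1, 01100-, 11110-
Prime implicants: -10111, -11011, 0-1000, 000-01, 0000-1, 001-00, 0011-0, 01-111, 010010, 010100, 011-11, 0110-1, 01100-, 101010, 101111, 11110-

010010, 010100, 101010, 101111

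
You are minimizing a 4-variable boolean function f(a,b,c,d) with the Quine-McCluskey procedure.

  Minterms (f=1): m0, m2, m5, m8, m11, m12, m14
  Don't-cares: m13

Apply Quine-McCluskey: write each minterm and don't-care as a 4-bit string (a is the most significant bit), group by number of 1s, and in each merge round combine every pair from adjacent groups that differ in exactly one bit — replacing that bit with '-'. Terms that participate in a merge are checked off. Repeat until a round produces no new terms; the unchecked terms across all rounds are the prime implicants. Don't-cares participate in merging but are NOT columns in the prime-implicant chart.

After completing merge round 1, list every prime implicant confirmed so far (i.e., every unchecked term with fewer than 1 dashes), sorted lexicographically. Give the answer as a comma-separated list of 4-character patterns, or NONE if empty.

Round 0: 0000✓ 0010✓ 0101✓ 1000✓ 1011 1100✓ 1101✓ 1110✓
Round 1: -000 -101 00-0 1-00 11-0 110-
PIs = {-000, -101, 00-0, 1-00, 1011, 11-0, 110-}

1011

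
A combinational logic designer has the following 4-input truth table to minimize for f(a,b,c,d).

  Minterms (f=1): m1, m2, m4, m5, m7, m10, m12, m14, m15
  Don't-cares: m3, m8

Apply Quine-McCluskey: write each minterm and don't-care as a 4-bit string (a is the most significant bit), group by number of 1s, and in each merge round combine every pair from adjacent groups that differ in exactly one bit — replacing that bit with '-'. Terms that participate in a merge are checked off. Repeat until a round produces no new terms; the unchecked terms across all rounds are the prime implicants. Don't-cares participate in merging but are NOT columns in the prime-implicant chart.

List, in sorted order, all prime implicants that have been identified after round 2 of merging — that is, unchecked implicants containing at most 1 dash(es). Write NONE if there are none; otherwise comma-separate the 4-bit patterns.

size-2^0 implicants → 0001(✓)  0010(✓)  0011(✓)  0100(✓)  0101(✓)  0111(✓)  1000(✓)  1010(✓)  1100(✓)  1110(✓)  1111(✓)
size-2^1 implicants → -010  -100  -111  0-01(✓)  0-11(✓)  00-1(✓)  001-  01-1(✓)  010-  1-00(✓)  1-10(✓)  10-0(✓)  11-0(✓)  111-
size-2^2 implicants → 0--1  1--0
Unchecked terms (primes): -010, -100, -111, 0--1, 001-, 010-, 1--0, 111-

-010, -100, -111, 001-, 010-, 111-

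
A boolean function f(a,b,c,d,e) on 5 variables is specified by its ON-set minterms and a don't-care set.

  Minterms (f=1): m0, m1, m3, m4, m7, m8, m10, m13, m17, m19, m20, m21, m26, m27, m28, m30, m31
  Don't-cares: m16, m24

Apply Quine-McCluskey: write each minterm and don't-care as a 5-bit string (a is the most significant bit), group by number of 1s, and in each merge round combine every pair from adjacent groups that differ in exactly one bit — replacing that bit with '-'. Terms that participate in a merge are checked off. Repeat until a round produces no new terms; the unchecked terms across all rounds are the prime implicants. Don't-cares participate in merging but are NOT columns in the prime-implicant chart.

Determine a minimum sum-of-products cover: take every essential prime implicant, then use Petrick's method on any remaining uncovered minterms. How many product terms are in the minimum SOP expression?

Round 0: 00000✓ 00001✓ 00011✓ 00100✓ 00111✓ 01000✓ 01010✓ 01101 10000✓ 10001✓ 10011✓ 10100✓ 10101✓ 11000✓ 11010✓ 11011✓ 11100✓ 11110✓ 11111✓
Round 1: -0000✓ -0001✓ -0011✓ -0100✓ -1000✓ -1010✓ 0-000✓ 00-00✓ 00-11 000-1✓ 0000-✓ 010-0✓ 1-000✓ 1-011 1-100✓ 10-00✓ 10-01✓ 100-1✓ 1000-✓ 1010-✓ 11-00✓ 11-10✓ 11-11✓ 110-0✓ 1101-✓ 111-0✓ 1111-✓
Round 2: --000 -0-00 -00-1 -000- -10-0 1--00 10-0- 11--0 11-1-
PIs = {--000, -0-00, -00-1, -000-, -10-0, 00-11, 01101, 1--00, 1-011, 10-0-, 11--0, 11-1-}
Coverage chart:
  m0: --000,-0-00,-000-
  m1: -00-1,-000-
  m3: -00-1,00-11
  m4: -0-00 ←essential
  m7: 00-11 ←essential
  m8: --000,-10-0
  m10: -10-0 ←essential
  m13: 01101 ←essential
  m17: -00-1,-000-,10-0-
  m19: -00-1,1-011
  m20: -0-00,1--00,10-0-
  m21: 10-0- ←essential
  m26: -10-0,11--0,11-1-
  m27: 1-011,11-1-
  m28: 1--00,11--0
  m30: 11--0,11-1-
  m31: 11-1- ←essential
Essential: -0-00, -10-0, 00-11, 01101, 10-0-, 11-1-
Petrick residual → -00-1, 1--00
Min cover (8 terms): b'd'e' + b'c'e + bc'e' + a'b'de + a'bcd'e + ad'e' + ab'd' + abd

8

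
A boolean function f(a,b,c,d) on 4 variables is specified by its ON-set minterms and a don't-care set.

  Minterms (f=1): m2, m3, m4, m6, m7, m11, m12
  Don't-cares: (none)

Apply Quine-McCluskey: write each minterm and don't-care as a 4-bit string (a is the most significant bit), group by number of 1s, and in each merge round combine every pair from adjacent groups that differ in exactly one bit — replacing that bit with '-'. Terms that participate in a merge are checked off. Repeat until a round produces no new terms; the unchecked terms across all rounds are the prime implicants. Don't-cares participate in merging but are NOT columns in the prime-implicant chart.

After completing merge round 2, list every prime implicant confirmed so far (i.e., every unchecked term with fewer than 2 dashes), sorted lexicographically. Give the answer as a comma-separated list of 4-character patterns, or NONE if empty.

-011, -100, 01-0

size-2^0 implicants → 0010(✓)  0011(✓)  0100(✓)  0110(✓)  0111(✓)  1011(✓)  1100(✓)
size-2^1 implicants → -011  -100  0-10(✓)  0-11(✓)  001-(✓)  01-0  011-(✓)
size-2^2 implicants → 0-1-
Unchecked terms (primes): -011, -100, 0-1-, 01-0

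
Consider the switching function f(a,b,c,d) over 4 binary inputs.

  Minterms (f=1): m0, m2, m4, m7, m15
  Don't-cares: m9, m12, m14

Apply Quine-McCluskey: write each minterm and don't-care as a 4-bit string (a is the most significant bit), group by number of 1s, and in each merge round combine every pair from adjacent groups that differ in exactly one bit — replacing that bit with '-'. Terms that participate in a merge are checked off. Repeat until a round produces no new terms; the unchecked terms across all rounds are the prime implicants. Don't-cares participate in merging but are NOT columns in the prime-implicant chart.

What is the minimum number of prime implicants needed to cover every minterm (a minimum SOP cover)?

[col 0] 0000*, 0010*, 0100*, 0111*, 1001, 1100*, 1110*, 1111*
[col 1] -100, -111, 0-00, 00-0, 11-0, 111-
Prime implicants: -100, -111, 0-00, 00-0, 1001, 11-0, 111-
PI chart (minterm → PIs covering it):
  0 | 0-00,00-0
  2 | 00-0  (sole → essential)
  4 | -100,0-00
  7 | -111  (sole → essential)
  15 | -111,111-
Essential prime implicants: -111, 00-0
Petrick residual → -100
Minimum SOP uses 3 PIs: bc'd' + bcd + a'b'd'

3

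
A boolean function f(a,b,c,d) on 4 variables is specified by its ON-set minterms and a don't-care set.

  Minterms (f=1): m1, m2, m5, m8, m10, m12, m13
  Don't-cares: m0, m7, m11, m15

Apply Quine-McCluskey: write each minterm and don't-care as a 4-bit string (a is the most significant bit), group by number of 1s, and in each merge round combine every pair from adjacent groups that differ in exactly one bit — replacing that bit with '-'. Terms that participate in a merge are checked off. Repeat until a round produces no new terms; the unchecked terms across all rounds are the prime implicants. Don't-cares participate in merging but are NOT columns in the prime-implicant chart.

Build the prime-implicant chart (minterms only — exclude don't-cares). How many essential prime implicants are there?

size-2^0 implicants → 0000(✓)  0001(✓)  0010(✓)  0101(✓)  0111(✓)  1000(✓)  1010(✓)  1011(✓)  1100(✓)  1101(✓)  1111(✓)
size-2^1 implicants → -000(✓)  -010(✓)  -101(✓)  -111(✓)  0-01  00-0(✓)  000-  01-1(✓)  1-00  1-11  10-0(✓)  101-  11-1(✓)  110-
size-2^2 implicants → -0-0  -1-1
Unchecked terms (primes): -0-0, -1-1, 0-01, 000-, 1-00, 1-11, 101-, 110-
Minterm coverage:
  m1 ⊆ 0-01,000-
  m2 ⊆ -0-0 [E]
  m5 ⊆ -1-1,0-01
  m8 ⊆ -0-0,1-00
  m10 ⊆ -0-0,101-
  m12 ⊆ 1-00,110-
  m13 ⊆ -1-1,110-
E = {-0-0}

1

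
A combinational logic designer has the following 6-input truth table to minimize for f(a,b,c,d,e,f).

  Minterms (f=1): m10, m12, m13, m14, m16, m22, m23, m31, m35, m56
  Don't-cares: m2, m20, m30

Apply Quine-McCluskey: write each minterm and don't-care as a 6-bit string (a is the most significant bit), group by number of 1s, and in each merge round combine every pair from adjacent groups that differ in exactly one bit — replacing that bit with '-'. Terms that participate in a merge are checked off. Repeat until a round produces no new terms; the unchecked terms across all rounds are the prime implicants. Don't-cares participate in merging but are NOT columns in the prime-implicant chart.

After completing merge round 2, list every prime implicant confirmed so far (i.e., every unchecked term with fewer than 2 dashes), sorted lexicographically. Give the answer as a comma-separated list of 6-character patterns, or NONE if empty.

0-1110, 00-010, 001-10, 0011-0, 00110-, 010-00, 0101-0, 100011, 111000

[col 0] 000010*, 001010*, 001100*, 001101*, 001110*, 010000*, 010100*, 010110*, 010111*, 011110*, 011111*, 100011, 111000
[col 1] 0-1110, 00-010, 001-10, 0011-0, 00110-, 01-110*, 01-111*, 010-00, 0101-0, 01011-*, 01111-*
[col 2] 01-11-
Prime implicants: 0-1110, 00-010, 001-10, 0011-0, 00110-, 01-11-, 010-00, 0101-0, 100011, 111000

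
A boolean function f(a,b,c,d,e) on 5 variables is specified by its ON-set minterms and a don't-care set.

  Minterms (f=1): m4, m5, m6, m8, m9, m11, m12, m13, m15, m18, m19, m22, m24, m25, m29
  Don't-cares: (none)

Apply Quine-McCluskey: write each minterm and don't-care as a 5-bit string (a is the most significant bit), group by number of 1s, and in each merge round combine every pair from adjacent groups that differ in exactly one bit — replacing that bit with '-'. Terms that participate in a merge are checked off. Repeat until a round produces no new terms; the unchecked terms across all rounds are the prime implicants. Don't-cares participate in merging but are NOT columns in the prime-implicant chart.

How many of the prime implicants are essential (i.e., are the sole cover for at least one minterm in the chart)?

Round 0: 00100✓ 00101✓ 00110✓ 01000✓ 01001✓ 01011✓ 01100✓ 01101✓ 01111✓ 10010✓ 10011✓ 10110✓ 11000✓ 11001✓ 11101✓
Round 1: -0110 -1000✓ -1001✓ -1101✓ 0-100✓ 0-101✓ 001-0 0010-✓ 01-00✓ 01-01✓ 01-11✓ 010-1✓ 0100-✓ 011-1✓ 0110-✓ 10-10 1001- 11-01✓ 1100-✓
Round 2: -1-01 -100- 0-10- 01--1 01-0-
PIs = {-0110, -1-01, -100-, 0-10-, 001-0, 01--1, 01-0-, 10-10, 1001-}
Coverage chart:
  m4: 0-10-,001-0
  m5: 0-10- ←essential
  m6: -0110,001-0
  m8: -100-,01-0-
  m9: -1-01,-100-,01--1,01-0-
  m11: 01--1 ←essential
  m12: 0-10-,01-0-
  m13: -1-01,0-10-,01--1,01-0-
  m15: 01--1 ←essential
  m18: 10-10,1001-
  m19: 1001- ←essential
  m22: -0110,10-10
  m24: -100- ←essential
  m25: -1-01,-100-
  m29: -1-01 ←essential
Essential: -1-01, -100-, 0-10-, 01--1, 1001-

5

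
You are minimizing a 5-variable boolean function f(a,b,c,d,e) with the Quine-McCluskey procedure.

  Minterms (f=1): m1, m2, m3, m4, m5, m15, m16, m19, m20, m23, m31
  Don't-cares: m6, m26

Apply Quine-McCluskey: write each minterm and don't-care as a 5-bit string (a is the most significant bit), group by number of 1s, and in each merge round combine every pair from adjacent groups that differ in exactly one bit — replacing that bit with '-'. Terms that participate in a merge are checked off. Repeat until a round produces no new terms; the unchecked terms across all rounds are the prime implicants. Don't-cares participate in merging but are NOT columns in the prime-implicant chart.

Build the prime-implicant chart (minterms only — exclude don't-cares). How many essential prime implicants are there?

[col 0] 00001*, 00010*, 00011*, 00100*, 00101*, 00110*, 01111*, 10000*, 10011*, 10100*, 10111*, 11010, 11111*
[col 1] -0011, -0100, -1111, 00-01, 00-10, 000-1, 0001-, 001-0, 0010-, 1-111, 10-00, 10-11
Prime implicants: -0011, -0100, -1111, 00-01, 00-10, 000-1, 0001-, 001-0, 0010-, 1-111, 10-00, 10-11, 11010
PI chart (minterm → PIs covering it):
  1 | 00-01,000-1
  2 | 00-10,0001-
  3 | -0011,000-1,0001-
  4 | -0100,001-0,0010-
  5 | 00-01,0010-
  15 | -1111  (sole → essential)
  16 | 10-00  (sole → essential)
  19 | -0011,10-11
  20 | -0100,10-00
  23 | 1-111,10-11
  31 | -1111,1-111
Essential prime implicants: -1111, 10-00

2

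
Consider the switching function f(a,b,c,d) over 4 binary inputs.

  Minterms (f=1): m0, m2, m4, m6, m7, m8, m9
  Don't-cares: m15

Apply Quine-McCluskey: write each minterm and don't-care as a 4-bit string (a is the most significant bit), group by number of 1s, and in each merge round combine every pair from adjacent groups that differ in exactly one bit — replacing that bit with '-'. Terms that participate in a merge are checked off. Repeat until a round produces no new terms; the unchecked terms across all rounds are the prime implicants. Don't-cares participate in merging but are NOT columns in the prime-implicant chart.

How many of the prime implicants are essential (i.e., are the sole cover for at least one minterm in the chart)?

2

[col 0] 0000*, 0010*, 0100*, 0110*, 0111*, 1000*, 1001*, 1111*
[col 1] -000, -111, 0-00*, 0-10*, 00-0*, 01-0*, 011-, 100-
[col 2] 0--0
Prime implicants: -000, -111, 0--0, 011-, 100-
PI chart (minterm → PIs covering it):
  0 | -000,0--0
  2 | 0--0  (sole → essential)
  4 | 0--0  (sole → essential)
  6 | 0--0,011-
  7 | -111,011-
  8 | -000,100-
  9 | 100-  (sole → essential)
Essential prime implicants: 0--0, 100-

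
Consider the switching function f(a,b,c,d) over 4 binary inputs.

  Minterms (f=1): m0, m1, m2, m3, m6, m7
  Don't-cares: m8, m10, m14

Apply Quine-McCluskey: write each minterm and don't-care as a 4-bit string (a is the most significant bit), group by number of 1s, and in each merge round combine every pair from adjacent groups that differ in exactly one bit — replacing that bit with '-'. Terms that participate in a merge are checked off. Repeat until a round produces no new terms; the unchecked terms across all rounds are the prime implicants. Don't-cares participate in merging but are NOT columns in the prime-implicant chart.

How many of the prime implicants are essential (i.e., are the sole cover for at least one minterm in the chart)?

2

[col 0] 0000*, 0001*, 0010*, 0011*, 0110*, 0111*, 1000*, 1010*, 1110*
[col 1] -000*, -010*, -110*, 0-10*, 0-11*, 00-0*, 00-1*, 000-*, 001-*, 011-*, 1-10*, 10-0*
[col 2] --10, -0-0, 0-1-, 00--
Prime implicants: --10, -0-0, 0-1-, 00--
PI chart (minterm → PIs covering it):
  0 | -0-0,00--
  1 | 00--  (sole → essential)
  2 | --10,-0-0,0-1-,00--
  3 | 0-1-,00--
  6 | --10,0-1-
  7 | 0-1-  (sole → essential)
Essential prime implicants: 0-1-, 00--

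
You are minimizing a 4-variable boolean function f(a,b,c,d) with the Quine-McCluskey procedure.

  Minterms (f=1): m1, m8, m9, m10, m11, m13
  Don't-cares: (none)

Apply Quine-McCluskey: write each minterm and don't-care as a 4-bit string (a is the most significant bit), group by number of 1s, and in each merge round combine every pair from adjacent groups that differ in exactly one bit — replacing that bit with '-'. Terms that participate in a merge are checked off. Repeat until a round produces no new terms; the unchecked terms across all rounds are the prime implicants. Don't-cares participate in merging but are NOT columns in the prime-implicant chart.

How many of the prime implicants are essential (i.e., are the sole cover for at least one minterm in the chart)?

3

size-2^0 implicants → 0001(✓)  1000(✓)  1001(✓)  1010(✓)  1011(✓)  1101(✓)
size-2^1 implicants → -001  1-01  10-0(✓)  10-1(✓)  100-(✓)  101-(✓)
size-2^2 implicants → 10--
Unchecked terms (primes): -001, 1-01, 10--
Minterm coverage:
  m1 ⊆ -001 [E]
  m8 ⊆ 10-- [E]
  m9 ⊆ -001,1-01,10--
  m10 ⊆ 10-- [E]
  m11 ⊆ 10-- [E]
  m13 ⊆ 1-01 [E]
E = {-001, 1-01, 10--}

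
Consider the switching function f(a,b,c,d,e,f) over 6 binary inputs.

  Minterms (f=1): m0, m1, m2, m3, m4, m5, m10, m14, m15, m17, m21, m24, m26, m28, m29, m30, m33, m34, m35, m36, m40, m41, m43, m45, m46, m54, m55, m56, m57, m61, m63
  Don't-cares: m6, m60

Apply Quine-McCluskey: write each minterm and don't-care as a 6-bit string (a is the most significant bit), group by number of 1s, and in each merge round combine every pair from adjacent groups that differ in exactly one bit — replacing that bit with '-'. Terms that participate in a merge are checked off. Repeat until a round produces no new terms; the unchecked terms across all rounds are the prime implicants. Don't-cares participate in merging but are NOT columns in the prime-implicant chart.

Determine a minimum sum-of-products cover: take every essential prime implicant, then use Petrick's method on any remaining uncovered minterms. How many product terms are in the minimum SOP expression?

[col 0] 000000*, 000001*, 000010*, 000011*, 000100*, 000101*, 000110*, 001010*, 001110*, 001111*, 010001*, 010101*, 011000*, 011010*, 011100*, 011101*, 011110*, 100001*, 100010*, 100011*, 100100*, 101000*, 101001*, 101011*, 101101*, 101110*, 110110*, 110111*, 111000*, 111001*, 111100*, 111101*, 111111*
[col 1] -00001*, -00010*, -00011*, -00100, -01110, -11000*, -11100*, -11101*, 0-0001*, 0-0101*, 0-1010*, 0-1110*, 00-010*, 00-110*, 000-00*, 000-01*, 000-10*, 0000-0*, 0000-1*, 00000-*, 00001-*, 0001-0*, 00010-*, 001-10*, 00111-, 01-101, 010-01*, 011-00*, 011-10*, 0110-0*, 0111-0*, 01110-*, 1-1000*, 1-1001*, 1-1101*, 10-001*, 10-011*, 1000-1*, 10001-*, 101-01*, 1010-1*, 10100-*, 11-111, 11011-, 111-00*, 111-01*, 11100-*, 1111-1, 11110-*
[col 2] -000-1, -0001-, -11-00, -1110-, 0-0-01, 0-1-10, 00--10, 000--0, 000-0-, 0000--, 011--0, 1-1-01, 1-100-, 10-0-1, 111-0-
Prime implicants: -000-1, -0001-, -00100, -01110, -11-00, -1110-, 0-0-01, 0-1-10, 00--10, 000--0, 000-0-, 0000--, 00111-, 01-101, 011--0, 1-1-01, 1-100-, 10-0-1, 11-111, 11011-, 111-0-, 1111-1
PI chart (minterm → PIs covering it):
  0 | 000--0,000-0-,0000--
  1 | -000-1,0-0-01,000-0-,0000--
  2 | -0001-,00--10,000--0,0000--
  3 | -000-1,-0001-,0000--
  4 | -00100,000--0,000-0-
  5 | 0-0-01,000-0-
  10 | 0-1-10,00--10
  14 | -01110,0-1-10,00--10,00111-
  15 | 00111-  (sole → essential)
  17 | 0-0-01  (sole → essential)
  21 | 0-0-01,01-101
  24 | -11-00,011--0
  26 | 0-1-10,011--0
  28 | -11-00,-1110-,011--0
  29 | -1110-,01-101
  30 | 0-1-10,011--0
  33 | -000-1,10-0-1
  34 | -0001-  (sole → essential)
  35 | -000-1,-0001-,10-0-1
  36 | -00100  (sole → essential)
  40 | 1-100-  (sole → essential)
  41 | 1-1-01,1-100-,10-0-1
  43 | 10-0-1  (sole → essential)
  45 | 1-1-01  (sole → essential)
  46 | -01110  (sole → essential)
  54 | 11011-  (sole → essential)
  55 | 11-111,11011-
  56 | -11-00,1-100-,111-0-
  57 | 1-1-01,1-100-,111-0-
  61 | -1110-,1-1-01,111-0-,1111-1
  63 | 11-111,1111-1
Essential prime implicants: -0001-, -00100, -01110, 0-0-01, 00111-, 1-1-01, 1-100-, 10-0-1, 11011-
Petrick residual → -11-00, -1110-, 0-1-10, 000--0, 11-111
Minimum SOP uses 14 PIs: b'c'd'e + b'c'de'f' + b'cdef' + bce'f' + bcde' + a'c'e'f + a'cef' + a'b'c'f' + a'b'cde + ace'f + acd'e' + ab'd'f + abdef + abc'de

14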